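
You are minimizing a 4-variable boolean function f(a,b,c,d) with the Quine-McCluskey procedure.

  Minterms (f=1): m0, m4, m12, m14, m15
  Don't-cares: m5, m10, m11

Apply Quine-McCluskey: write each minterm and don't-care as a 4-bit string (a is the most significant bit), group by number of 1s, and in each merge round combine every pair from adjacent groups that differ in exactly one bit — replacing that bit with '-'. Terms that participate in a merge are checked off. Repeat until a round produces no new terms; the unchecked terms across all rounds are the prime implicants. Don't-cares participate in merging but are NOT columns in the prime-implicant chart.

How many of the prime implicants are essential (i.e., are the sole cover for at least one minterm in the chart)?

size-2^0 implicants → 0000(✓)  0100(✓)  0101(✓)  1010(✓)  1011(✓)  1100(✓)  1110(✓)  1111(✓)
size-2^1 implicants → -100  0-00  010-  1-10(✓)  1-11(✓)  101-(✓)  11-0  111-(✓)
size-2^2 implicants → 1-1-
Unchecked terms (primes): -100, 0-00, 010-, 1-1-, 11-0
Minterm coverage:
  m0 ⊆ 0-00 [E]
  m4 ⊆ -100,0-00,010-
  m12 ⊆ -100,11-0
  m14 ⊆ 1-1-,11-0
  m15 ⊆ 1-1- [E]
E = {0-00, 1-1-}

2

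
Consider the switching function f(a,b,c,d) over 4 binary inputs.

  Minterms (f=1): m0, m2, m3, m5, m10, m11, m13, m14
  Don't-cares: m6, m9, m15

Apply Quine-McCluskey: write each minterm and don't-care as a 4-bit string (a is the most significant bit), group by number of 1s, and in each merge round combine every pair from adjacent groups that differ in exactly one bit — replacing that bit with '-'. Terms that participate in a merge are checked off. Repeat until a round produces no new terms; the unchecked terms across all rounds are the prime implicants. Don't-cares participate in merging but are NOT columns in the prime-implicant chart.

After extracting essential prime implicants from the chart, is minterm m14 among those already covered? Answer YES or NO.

NO

size-2^0 implicants → 0000(✓)  0010(✓)  0011(✓)  0101(✓)  0110(✓)  1001(✓)  1010(✓)  1011(✓)  1101(✓)  1110(✓)  1111(✓)
size-2^1 implicants → -010(✓)  -011(✓)  -101  -110(✓)  0-10(✓)  00-0  001-(✓)  1-01(✓)  1-10(✓)  1-11(✓)  10-1(✓)  101-(✓)  11-1(✓)  111-(✓)
size-2^2 implicants → --10  -01-  1--1  1-1-
Unchecked terms (primes): --10, -01-, -101, 00-0, 1--1, 1-1-
Minterm coverage:
  m0 ⊆ 00-0 [E]
  m2 ⊆ --10,-01-,00-0
  m3 ⊆ -01- [E]
  m5 ⊆ -101 [E]
  m10 ⊆ --10,-01-,1-1-
  m11 ⊆ -01-,1--1,1-1-
  m13 ⊆ -101,1--1
  m14 ⊆ --10,1-1-
E = {-01-, -101, 00-0}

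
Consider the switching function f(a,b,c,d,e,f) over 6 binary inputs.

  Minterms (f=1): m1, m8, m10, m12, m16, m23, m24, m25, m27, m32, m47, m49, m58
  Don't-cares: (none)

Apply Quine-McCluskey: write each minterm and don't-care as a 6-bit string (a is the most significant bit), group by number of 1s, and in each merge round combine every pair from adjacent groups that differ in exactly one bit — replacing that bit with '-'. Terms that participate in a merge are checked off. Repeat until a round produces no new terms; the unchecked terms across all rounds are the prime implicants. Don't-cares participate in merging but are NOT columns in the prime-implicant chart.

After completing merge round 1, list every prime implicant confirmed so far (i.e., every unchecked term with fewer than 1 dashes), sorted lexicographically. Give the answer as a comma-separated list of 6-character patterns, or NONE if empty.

size-2^0 implicants → 000001  001000(✓)  001010(✓)  001100(✓)  010000(✓)  010111  011000(✓)  011001(✓)  011011(✓)  100000  101111  110001  111010
size-2^1 implicants → 0-1000  001-00  0010-0  01-000  0110-1  01100-
Unchecked terms (primes): 0-1000, 000001, 001-00, 0010-0, 01-000, 010111, 0110-1, 01100-, 100000, 101111, 110001, 111010

000001, 010111, 100000, 101111, 110001, 111010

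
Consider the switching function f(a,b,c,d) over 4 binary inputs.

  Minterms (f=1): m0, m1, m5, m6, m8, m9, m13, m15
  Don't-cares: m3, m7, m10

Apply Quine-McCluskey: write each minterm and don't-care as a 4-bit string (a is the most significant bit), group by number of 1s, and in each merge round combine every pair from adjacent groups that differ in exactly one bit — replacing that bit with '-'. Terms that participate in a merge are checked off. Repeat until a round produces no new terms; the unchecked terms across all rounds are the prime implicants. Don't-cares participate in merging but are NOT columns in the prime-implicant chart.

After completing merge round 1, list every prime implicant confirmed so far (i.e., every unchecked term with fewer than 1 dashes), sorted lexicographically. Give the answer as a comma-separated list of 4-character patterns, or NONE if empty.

NONE

[col 0] 0000*, 0001*, 0011*, 0101*, 0110*, 0111*, 1000*, 1001*, 1010*, 1101*, 1111*
[col 1] -000*, -001*, -101*, -111*, 0-01*, 0-11*, 00-1*, 000-*, 01-1*, 011-, 1-01*, 10-0, 100-*, 11-1*
[col 2] --01, -00-, -1-1, 0--1
Prime implicants: --01, -00-, -1-1, 0--1, 011-, 10-0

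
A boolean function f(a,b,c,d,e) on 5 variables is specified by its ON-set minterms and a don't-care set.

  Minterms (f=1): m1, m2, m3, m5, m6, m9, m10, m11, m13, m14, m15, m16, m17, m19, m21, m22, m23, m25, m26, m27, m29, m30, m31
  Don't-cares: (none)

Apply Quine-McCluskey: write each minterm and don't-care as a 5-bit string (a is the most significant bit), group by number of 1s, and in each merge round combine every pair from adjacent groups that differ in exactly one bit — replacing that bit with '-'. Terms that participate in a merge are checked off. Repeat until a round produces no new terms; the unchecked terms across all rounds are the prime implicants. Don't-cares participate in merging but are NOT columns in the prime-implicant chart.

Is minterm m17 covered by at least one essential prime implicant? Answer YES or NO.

YES

[col 0] 00001*, 00010*, 00011*, 00101*, 00110*, 01001*, 01010*, 01011*, 01101*, 01110*, 01111*, 10000*, 10001*, 10011*, 10101*, 10110*, 10111*, 11001*, 11010*, 11011*, 11101*, 11110*, 11111*
[col 1] -0001*, -0011*, -0101*, -0110*, -1001*, -1010*, -1011*, -1101*, -1110*, -1111*, 0-001*, 0-010*, 0-011*, 0-101*, 0-110*, 00-01*, 00-10*, 000-1*, 0001-*, 01-01*, 01-10*, 01-11*, 010-1*, 0101-*, 011-1*, 0111-*, 1-001*, 1-011*, 1-101*, 1-110*, 1-111*, 10-01*, 10-11*, 100-1*, 1000-, 101-1*, 1011-*, 11-01*, 11-10*, 11-11*, 110-1*, 1101-*, 111-1*, 1111-*
[col 2] --001*, --011*, --101*, --110, -0-01*, -00-1*, -1-01*, -1-10*, -1-11*, -10-1*, -101-*, -11-1*, -111-*, 0--01*, 0--10, 0-0-1*, 0-01-, 01--1*, 01-1-*, 1--01*, 1--11*, 1-0-1*, 1-1-1*, 1-11-, 10--1*, 11--1*, 11-1-*
[col 3] ---01, --0-1, -1--1, -1-1-, 1---1
Prime implicants: ---01, --0-1, --110, -1--1, -1-1-, 0--10, 0-01-, 1---1, 1-11-, 1000-
PI chart (minterm → PIs covering it):
  1 | ---01,--0-1
  2 | 0--10,0-01-
  3 | --0-1,0-01-
  5 | ---01  (sole → essential)
  6 | --110,0--10
  9 | ---01,--0-1,-1--1
  10 | -1-1-,0--10,0-01-
  11 | --0-1,-1--1,-1-1-,0-01-
  13 | ---01,-1--1
  14 | --110,-1-1-,0--10
  15 | -1--1,-1-1-
  16 | 1000-  (sole → essential)
  17 | ---01,--0-1,1---1,1000-
  19 | --0-1,1---1
  21 | ---01,1---1
  22 | --110,1-11-
  23 | 1---1,1-11-
  25 | ---01,--0-1,-1--1,1---1
  26 | -1-1-  (sole → essential)
  27 | --0-1,-1--1,-1-1-,1---1
  29 | ---01,-1--1,1---1
  30 | --110,-1-1-,1-11-
  31 | -1--1,-1-1-,1---1,1-11-
Essential prime implicants: ---01, -1-1-, 1000-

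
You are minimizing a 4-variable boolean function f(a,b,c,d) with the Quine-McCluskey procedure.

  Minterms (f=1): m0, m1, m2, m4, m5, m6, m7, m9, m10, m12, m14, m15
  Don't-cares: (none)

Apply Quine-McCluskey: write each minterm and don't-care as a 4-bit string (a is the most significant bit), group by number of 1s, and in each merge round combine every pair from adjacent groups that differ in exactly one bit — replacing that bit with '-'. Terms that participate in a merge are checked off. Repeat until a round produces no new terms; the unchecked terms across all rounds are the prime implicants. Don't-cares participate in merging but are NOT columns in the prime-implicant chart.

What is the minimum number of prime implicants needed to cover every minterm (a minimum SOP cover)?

5

size-2^0 implicants → 0000(✓)  0001(✓)  0010(✓)  0100(✓)  0101(✓)  0110(✓)  0111(✓)  1001(✓)  1010(✓)  1100(✓)  1110(✓)  1111(✓)
size-2^1 implicants → -001  -010(✓)  -100(✓)  -110(✓)  -111(✓)  0-00(✓)  0-01(✓)  0-10(✓)  00-0(✓)  000-(✓)  01-0(✓)  01-1(✓)  010-(✓)  011-(✓)  1-10(✓)  11-0(✓)  111-(✓)
size-2^2 implicants → --10  -1-0  -11-  0--0  0-0-  01--
Unchecked terms (primes): --10, -001, -1-0, -11-, 0--0, 0-0-, 01--
Minterm coverage:
  m0 ⊆ 0--0,0-0-
  m1 ⊆ -001,0-0-
  m2 ⊆ --10,0--0
  m4 ⊆ -1-0,0--0,0-0-,01--
  m5 ⊆ 0-0-,01--
  m6 ⊆ --10,-1-0,-11-,0--0,01--
  m7 ⊆ -11-,01--
  m9 ⊆ -001 [E]
  m10 ⊆ --10 [E]
  m12 ⊆ -1-0 [E]
  m14 ⊆ --10,-1-0,-11-
  m15 ⊆ -11- [E]
E = {--10, -001, -1-0, -11-}
Petrick residual → 0-0-
Cover = cd' + b'c'd + bd' + bc + a'c'  |cover|=5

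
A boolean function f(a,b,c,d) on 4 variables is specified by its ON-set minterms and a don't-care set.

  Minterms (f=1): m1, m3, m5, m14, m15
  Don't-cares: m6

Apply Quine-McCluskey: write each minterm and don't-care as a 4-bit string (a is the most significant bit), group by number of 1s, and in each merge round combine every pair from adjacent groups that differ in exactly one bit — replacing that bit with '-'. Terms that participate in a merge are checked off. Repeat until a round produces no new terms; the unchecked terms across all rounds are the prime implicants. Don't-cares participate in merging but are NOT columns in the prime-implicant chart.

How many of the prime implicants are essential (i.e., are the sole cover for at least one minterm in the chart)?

3

Round 0: 0001✓ 0011✓ 0101✓ 0110✓ 1110✓ 1111✓
Round 1: -110 0-01 00-1 111-
PIs = {-110, 0-01, 00-1, 111-}
Coverage chart:
  m1: 0-01,00-1
  m3: 00-1 ←essential
  m5: 0-01 ←essential
  m14: -110,111-
  m15: 111- ←essential
Essential: 0-01, 00-1, 111-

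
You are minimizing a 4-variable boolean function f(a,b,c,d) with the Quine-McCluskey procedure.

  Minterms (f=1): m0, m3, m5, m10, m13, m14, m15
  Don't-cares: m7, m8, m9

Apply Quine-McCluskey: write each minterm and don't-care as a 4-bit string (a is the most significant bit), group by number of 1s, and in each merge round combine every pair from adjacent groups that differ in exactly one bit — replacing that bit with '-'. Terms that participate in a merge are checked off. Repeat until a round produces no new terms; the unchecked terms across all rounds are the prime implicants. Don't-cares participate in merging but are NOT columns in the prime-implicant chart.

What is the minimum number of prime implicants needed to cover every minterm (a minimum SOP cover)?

4

[col 0] 0000*, 0011*, 0101*, 0111*, 1000*, 1001*, 1010*, 1101*, 1110*, 1111*
[col 1] -000, -101*, -111*, 0-11, 01-1*, 1-01, 1-10, 10-0, 100-, 11-1*, 111-
[col 2] -1-1
Prime implicants: -000, -1-1, 0-11, 1-01, 1-10, 10-0, 100-, 111-
PI chart (minterm → PIs covering it):
  0 | -000  (sole → essential)
  3 | 0-11  (sole → essential)
  5 | -1-1  (sole → essential)
  10 | 1-10,10-0
  13 | -1-1,1-01
  14 | 1-10,111-
  15 | -1-1,111-
Essential prime implicants: -000, -1-1, 0-11
Petrick residual → 1-10
Minimum SOP uses 4 PIs: b'c'd' + bd + a'cd + acd'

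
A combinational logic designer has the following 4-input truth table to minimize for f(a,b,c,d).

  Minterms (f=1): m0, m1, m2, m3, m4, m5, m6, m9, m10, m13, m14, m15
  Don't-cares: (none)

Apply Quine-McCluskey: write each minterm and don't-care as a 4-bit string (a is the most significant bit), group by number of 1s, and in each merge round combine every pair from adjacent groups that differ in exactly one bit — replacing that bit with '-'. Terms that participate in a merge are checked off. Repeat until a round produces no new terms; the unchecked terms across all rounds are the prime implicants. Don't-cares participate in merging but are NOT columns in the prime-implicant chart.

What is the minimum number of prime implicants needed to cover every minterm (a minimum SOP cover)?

[col 0] 0000*, 0001*, 0010*, 0011*, 0100*, 0101*, 0110*, 1001*, 1010*, 1101*, 1110*, 1111*
[col 1] -001*, -010*, -101*, -110*, 0-00*, 0-01*, 0-10*, 00-0*, 00-1*, 000-*, 001-*, 01-0*, 010-*, 1-01*, 1-10*, 11-1, 111-
[col 2] --01, --10, 0--0, 0-0-, 00--
Prime implicants: --01, --10, 0--0, 0-0-, 00--, 11-1, 111-
PI chart (minterm → PIs covering it):
  0 | 0--0,0-0-,00--
  1 | --01,0-0-,00--
  2 | --10,0--0,00--
  3 | 00--  (sole → essential)
  4 | 0--0,0-0-
  5 | --01,0-0-
  6 | --10,0--0
  9 | --01  (sole → essential)
  10 | --10  (sole → essential)
  13 | --01,11-1
  14 | --10,111-
  15 | 11-1,111-
Essential prime implicants: --01, --10, 00--
Petrick residual → 0--0, 11-1
Minimum SOP uses 5 PIs: c'd + cd' + a'd' + a'b' + abd

5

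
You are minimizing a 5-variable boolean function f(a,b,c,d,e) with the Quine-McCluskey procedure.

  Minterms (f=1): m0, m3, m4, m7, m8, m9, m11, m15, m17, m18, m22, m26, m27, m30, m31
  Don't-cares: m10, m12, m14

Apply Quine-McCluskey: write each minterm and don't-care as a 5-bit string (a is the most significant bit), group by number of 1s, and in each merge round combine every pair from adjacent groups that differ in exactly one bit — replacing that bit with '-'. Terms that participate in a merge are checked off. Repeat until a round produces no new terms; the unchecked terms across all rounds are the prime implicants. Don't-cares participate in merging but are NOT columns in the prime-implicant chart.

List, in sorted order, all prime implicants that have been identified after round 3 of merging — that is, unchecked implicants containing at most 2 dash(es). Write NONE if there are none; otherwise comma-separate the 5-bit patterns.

0--00, 0--11, 01--0, 010--, 1--10, 10001

Round 0: 00000✓ 00011✓ 00100✓ 00111✓ 01000✓ 01001✓ 01010✓ 01011✓ 01100✓ 01110✓ 01111✓ 10001 10010✓ 10110✓ 11010✓ 11011✓ 11110✓ 11111✓
Round 1: -1010✓ -1011✓ -1110✓ -1111✓ 0-000✓ 0-011✓ 0-100✓ 0-111✓ 00-00✓ 00-11✓ 01-00✓ 01-10✓ 01-11✓ 010-0✓ 010-1✓ 0100-✓ 0101-✓ 011-0✓ 0111-✓ 1-010✓ 1-110✓ 10-10✓ 11-10✓ 11-11✓ 1101-✓ 1111-✓
Round 2: -1-10✓ -1-11✓ -101-✓ -111-✓ 0--00 0--11 01--0 01-1-✓ 010-- 1--10 11-1-✓
Round 3: -1-1-
PIs = {-1-1-, 0--00, 0--11, 01--0, 010--, 1--10, 10001}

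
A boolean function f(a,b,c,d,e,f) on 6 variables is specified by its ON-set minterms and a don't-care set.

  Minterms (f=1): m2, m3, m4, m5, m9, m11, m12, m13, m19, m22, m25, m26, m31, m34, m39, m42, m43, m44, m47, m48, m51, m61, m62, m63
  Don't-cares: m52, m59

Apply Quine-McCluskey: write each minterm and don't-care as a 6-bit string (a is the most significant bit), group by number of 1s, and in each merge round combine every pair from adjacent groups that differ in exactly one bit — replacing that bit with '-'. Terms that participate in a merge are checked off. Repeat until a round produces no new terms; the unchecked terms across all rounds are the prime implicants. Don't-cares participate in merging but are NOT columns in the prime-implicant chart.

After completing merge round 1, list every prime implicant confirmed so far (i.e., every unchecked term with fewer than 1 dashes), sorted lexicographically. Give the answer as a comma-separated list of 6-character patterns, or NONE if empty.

010110, 011010

[col 0] 000010*, 000011*, 000100*, 000101*, 001001*, 001011*, 001100*, 001101*, 010011*, 010110, 011001*, 011010, 011111*, 100010*, 100111*, 101010*, 101011*, 101100*, 101111*, 110000*, 110011*, 110100*, 111011*, 111101*, 111110*, 111111*
[col 1] -00010, -01011, -01100, -10011, -11111, 0-0011, 0-1001, 00-011, 00-100*, 00-101*, 00001-, 00010-*, 001-01, 0010-1, 00110-*, 1-1011*, 1-1111*, 10-010, 10-111, 101-11*, 10101-, 11-011, 110-00, 111-11*, 1111-1, 11111-
[col 2] 00-10-, 1-1-11
Prime implicants: -00010, -01011, -01100, -10011, -11111, 0-0011, 0-1001, 00-011, 00-10-, 00001-, 001-01, 0010-1, 010110, 011010, 1-1-11, 10-010, 10-111, 10101-, 11-011, 110-00, 1111-1, 11111-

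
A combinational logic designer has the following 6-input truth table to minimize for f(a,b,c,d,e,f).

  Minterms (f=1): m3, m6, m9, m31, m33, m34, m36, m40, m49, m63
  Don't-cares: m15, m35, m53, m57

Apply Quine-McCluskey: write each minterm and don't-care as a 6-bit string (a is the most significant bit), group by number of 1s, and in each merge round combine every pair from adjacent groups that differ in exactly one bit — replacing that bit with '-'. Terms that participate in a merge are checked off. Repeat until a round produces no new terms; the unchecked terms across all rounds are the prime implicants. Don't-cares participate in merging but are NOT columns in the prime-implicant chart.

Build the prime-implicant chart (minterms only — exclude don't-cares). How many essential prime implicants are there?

[col 0] 000011*, 000110, 001001, 001111*, 011111*, 100001*, 100010*, 100011*, 100100, 101000, 110001*, 110101*, 111001*, 111111*
[col 1] -00011, -11111, 0-1111, 1-0001, 1000-1, 10001-, 11-001, 110-01
Prime implicants: -00011, -11111, 0-1111, 000110, 001001, 1-0001, 1000-1, 10001-, 100100, 101000, 11-001, 110-01
PI chart (minterm → PIs covering it):
  3 | -00011  (sole → essential)
  6 | 000110  (sole → essential)
  9 | 001001  (sole → essential)
  31 | -11111,0-1111
  33 | 1-0001,1000-1
  34 | 10001-  (sole → essential)
  36 | 100100  (sole → essential)
  40 | 101000  (sole → essential)
  49 | 1-0001,11-001,110-01
  63 | -11111  (sole → essential)
Essential prime implicants: -00011, -11111, 000110, 001001, 10001-, 100100, 101000

7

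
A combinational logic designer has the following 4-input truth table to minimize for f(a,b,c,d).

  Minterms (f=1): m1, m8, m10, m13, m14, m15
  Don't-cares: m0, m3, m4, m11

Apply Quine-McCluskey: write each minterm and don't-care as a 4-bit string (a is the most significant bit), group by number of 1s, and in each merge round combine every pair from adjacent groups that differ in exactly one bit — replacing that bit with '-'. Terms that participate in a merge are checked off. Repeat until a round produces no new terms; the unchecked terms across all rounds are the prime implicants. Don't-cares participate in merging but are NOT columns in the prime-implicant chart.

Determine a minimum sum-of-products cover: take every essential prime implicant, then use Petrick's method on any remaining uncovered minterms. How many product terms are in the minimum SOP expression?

size-2^0 implicants → 0000(✓)  0001(✓)  0011(✓)  0100(✓)  1000(✓)  1010(✓)  1011(✓)  1101(✓)  1110(✓)  1111(✓)
size-2^1 implicants → -000  -011  0-00  00-1  000-  1-10(✓)  1-11(✓)  10-0  101-(✓)  11-1  111-(✓)
size-2^2 implicants → 1-1-
Unchecked terms (primes): -000, -011, 0-00, 00-1, 000-, 1-1-, 10-0, 11-1
Minterm coverage:
  m1 ⊆ 00-1,000-
  m8 ⊆ -000,10-0
  m10 ⊆ 1-1-,10-0
  m13 ⊆ 11-1 [E]
  m14 ⊆ 1-1- [E]
  m15 ⊆ 1-1-,11-1
E = {1-1-, 11-1}
Petrick residual → -000, 00-1
Cover = b'c'd' + a'b'd + ac + abd  |cover|=4

4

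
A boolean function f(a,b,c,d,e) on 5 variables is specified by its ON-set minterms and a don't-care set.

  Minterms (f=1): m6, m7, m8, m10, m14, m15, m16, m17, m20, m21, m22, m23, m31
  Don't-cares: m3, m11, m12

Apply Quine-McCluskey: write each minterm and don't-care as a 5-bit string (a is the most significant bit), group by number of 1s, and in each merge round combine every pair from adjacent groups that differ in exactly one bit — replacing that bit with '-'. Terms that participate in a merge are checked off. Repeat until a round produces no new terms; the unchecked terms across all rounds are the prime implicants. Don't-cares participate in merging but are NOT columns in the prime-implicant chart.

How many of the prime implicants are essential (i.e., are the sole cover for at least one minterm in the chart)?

Round 0: 00011✓ 00110✓ 00111✓ 01000✓ 01010✓ 01011✓ 01100✓ 01110✓ 01111✓ 10000✓ 10001✓ 10100✓ 10101✓ 10110✓ 10111✓ 11111✓
Round 1: -0110✓ -0111✓ -1111✓ 0-011✓ 0-110✓ 0-111✓ 00-11✓ 0011-✓ 01-00✓ 01-10✓ 01-11✓ 010-0✓ 0101-✓ 011-0✓ 0111-✓ 1-111✓ 10-00✓ 10-01✓ 1000-✓ 101-0✓ 101-1✓ 1010-✓ 1011-✓
Round 2: --111 -011- 0--11 0-11- 01--0 01-1- 10-0- 101--
PIs = {--111, -011-, 0--11, 0-11-, 01--0, 01-1-, 10-0-, 101--}
Coverage chart:
  m6: -011-,0-11-
  m7: --111,-011-,0--11,0-11-
  m8: 01--0 ←essential
  m10: 01--0,01-1-
  m14: 0-11-,01--0,01-1-
  m15: --111,0--11,0-11-,01-1-
  m16: 10-0- ←essential
  m17: 10-0- ←essential
  m20: 10-0-,101--
  m21: 10-0-,101--
  m22: -011-,101--
  m23: --111,-011-,101--
  m31: --111 ←essential
Essential: --111, 01--0, 10-0-

3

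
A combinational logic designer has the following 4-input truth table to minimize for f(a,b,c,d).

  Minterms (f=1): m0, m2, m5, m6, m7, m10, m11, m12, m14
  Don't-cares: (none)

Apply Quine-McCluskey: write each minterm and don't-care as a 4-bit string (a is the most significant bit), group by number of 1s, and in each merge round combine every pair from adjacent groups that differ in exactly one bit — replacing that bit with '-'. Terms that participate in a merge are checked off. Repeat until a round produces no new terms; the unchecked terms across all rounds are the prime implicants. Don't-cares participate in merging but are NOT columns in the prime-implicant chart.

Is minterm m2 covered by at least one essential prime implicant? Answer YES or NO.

YES

size-2^0 implicants → 0000(✓)  0010(✓)  0101(✓)  0110(✓)  0111(✓)  1010(✓)  1011(✓)  1100(✓)  1110(✓)
size-2^1 implicants → -010(✓)  -110(✓)  0-10(✓)  00-0  01-1  011-  1-10(✓)  101-  11-0
size-2^2 implicants → --10
Unchecked terms (primes): --10, 00-0, 01-1, 011-, 101-, 11-0
Minterm coverage:
  m0 ⊆ 00-0 [E]
  m2 ⊆ --10,00-0
  m5 ⊆ 01-1 [E]
  m6 ⊆ --10,011-
  m7 ⊆ 01-1,011-
  m10 ⊆ --10,101-
  m11 ⊆ 101- [E]
  m12 ⊆ 11-0 [E]
  m14 ⊆ --10,11-0
E = {00-0, 01-1, 101-, 11-0}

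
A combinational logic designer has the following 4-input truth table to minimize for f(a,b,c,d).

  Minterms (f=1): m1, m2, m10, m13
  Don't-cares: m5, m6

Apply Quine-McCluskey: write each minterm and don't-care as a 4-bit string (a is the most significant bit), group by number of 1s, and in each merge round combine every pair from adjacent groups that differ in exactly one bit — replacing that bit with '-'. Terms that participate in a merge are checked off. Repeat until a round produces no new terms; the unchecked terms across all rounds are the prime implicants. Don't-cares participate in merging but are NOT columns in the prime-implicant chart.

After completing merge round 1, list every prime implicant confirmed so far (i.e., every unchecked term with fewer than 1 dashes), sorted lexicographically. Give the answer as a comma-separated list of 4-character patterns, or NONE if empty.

NONE

[col 0] 0001*, 0010*, 0101*, 0110*, 1010*, 1101*
[col 1] -010, -101, 0-01, 0-10
Prime implicants: -010, -101, 0-01, 0-10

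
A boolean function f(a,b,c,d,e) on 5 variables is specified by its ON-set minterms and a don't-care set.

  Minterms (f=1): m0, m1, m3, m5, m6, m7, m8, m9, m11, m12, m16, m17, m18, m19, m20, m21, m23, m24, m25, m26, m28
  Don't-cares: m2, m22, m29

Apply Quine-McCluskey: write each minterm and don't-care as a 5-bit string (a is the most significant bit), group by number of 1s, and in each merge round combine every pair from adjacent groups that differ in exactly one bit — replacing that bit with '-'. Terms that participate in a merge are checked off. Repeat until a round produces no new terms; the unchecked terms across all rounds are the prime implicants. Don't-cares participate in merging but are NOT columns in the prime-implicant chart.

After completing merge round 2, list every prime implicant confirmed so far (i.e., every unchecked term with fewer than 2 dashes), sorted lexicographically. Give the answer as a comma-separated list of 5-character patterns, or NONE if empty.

NONE

[col 0] 00000*, 00001*, 00010*, 00011*, 00101*, 00110*, 00111*, 01000*, 01001*, 01011*, 01100*, 10000*, 10001*, 10010*, 10011*, 10100*, 10101*, 10110*, 10111*, 11000*, 11001*, 11010*, 11100*, 11101*
[col 1] -0000*, -0001*, -0010*, -0011*, -0101*, -0110*, -0111*, -1000*, -1001*, -1100*, 0-000*, 0-001*, 0-011*, 00-01*, 00-10*, 00-11*, 000-0*, 000-1*, 0000-*, 0001-*, 001-1*, 0011-*, 01-00*, 010-1*, 0100-*, 1-000*, 1-001*, 1-010*, 1-100*, 1-101*, 10-00*, 10-01*, 10-10*, 10-11*, 100-0*, 100-1*, 1000-*, 1001-*, 101-0*, 101-1*, 1010-*, 1011-*, 11-00*, 11-01*, 110-0*, 1100-*, 1110-*
[col 2] --000*, --001*, -0-01*, -0-10*, -0-11*, -00-0*, -00-1*, -000-*, -001-*, -01-1*, -011-*, -1-00, -100-*, 0-0-1, 0-00-*, 00--1*, 00-1-*, 000--*, 1--00*, 1--01*, 1-0-0, 1-00-*, 1-10-*, 10--0*, 10--1*, 10-0-*, 10-1-*, 100--*, 101--*, 11-0-*
[col 3] --00-, -0--1, -0-1-, -00--, 1--0-, 10---
Prime implicants: --00-, -0--1, -0-1-, -00--, -1-00, 0-0-1, 1--0-, 1-0-0, 10---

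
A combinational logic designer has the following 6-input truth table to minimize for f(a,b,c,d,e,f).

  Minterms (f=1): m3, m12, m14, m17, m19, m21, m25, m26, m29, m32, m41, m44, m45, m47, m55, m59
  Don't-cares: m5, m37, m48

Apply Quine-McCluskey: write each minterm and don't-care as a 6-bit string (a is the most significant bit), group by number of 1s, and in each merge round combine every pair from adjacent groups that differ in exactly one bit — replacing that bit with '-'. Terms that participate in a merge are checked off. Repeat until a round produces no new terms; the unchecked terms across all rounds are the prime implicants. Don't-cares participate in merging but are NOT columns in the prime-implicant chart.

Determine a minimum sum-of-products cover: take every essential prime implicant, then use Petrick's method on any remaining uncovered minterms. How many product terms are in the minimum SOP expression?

10

size-2^0 implicants → 000011(✓)  000101(✓)  001100(✓)  001110(✓)  010001(✓)  010011(✓)  010101(✓)  011001(✓)  011010  011101(✓)  100000(✓)  100101(✓)  101001(✓)  101100(✓)  101101(✓)  101111(✓)  110000(✓)  110111  111011
size-2^1 implicants → -00101  -01100  0-0011  0-0101  0011-0  01-001(✓)  01-101(✓)  010-01(✓)  0100-1  011-01(✓)  1-0000  10-101  101-01  1011-1  10110-
size-2^2 implicants → 01--01
Unchecked terms (primes): -00101, -01100, 0-0011, 0-0101, 0011-0, 01--01, 0100-1, 011010, 1-0000, 10-101, 101-01, 1011-1, 10110-, 110111, 111011
Minterm coverage:
  m3 ⊆ 0-0011 [E]
  m12 ⊆ -01100,0011-0
  m14 ⊆ 0011-0 [E]
  m17 ⊆ 01--01,0100-1
  m19 ⊆ 0-0011,0100-1
  m21 ⊆ 0-0101,01--01
  m25 ⊆ 01--01 [E]
  m26 ⊆ 011010 [E]
  m29 ⊆ 01--01 [E]
  m32 ⊆ 1-0000 [E]
  m41 ⊆ 101-01 [E]
  m44 ⊆ -01100,10110-
  m45 ⊆ 10-101,101-01,1011-1,10110-
  m47 ⊆ 1011-1 [E]
  m55 ⊆ 110111 [E]
  m59 ⊆ 111011 [E]
E = {0-0011, 0011-0, 01--01, 011010, 1-0000, 101-01, 1011-1, 110111, 111011}
Petrick residual → -01100
Cover = b'cde'f' + a'c'd'ef + a'b'cdf' + a'be'f + a'bcd'ef' + ac'd'e'f' + ab'ce'f + ab'cdf + abc'def + abcd'ef  |cover|=10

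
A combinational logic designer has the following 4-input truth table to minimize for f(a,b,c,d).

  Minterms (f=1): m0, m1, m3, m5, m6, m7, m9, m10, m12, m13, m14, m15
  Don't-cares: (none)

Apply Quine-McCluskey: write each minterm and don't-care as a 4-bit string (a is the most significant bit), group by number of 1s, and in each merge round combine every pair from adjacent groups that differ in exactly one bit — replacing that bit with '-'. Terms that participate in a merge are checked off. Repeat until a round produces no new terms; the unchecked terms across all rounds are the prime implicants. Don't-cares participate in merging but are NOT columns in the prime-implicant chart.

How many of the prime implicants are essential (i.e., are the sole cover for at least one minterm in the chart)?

size-2^0 implicants → 0000(✓)  0001(✓)  0011(✓)  0101(✓)  0110(✓)  0111(✓)  1001(✓)  1010(✓)  1100(✓)  1101(✓)  1110(✓)  1111(✓)
size-2^1 implicants → -001(✓)  -101(✓)  -110(✓)  -111(✓)  0-01(✓)  0-11(✓)  00-1(✓)  000-  01-1(✓)  011-(✓)  1-01(✓)  1-10  11-0(✓)  11-1(✓)  110-(✓)  111-(✓)
size-2^2 implicants → --01  -1-1  -11-  0--1  11--
Unchecked terms (primes): --01, -1-1, -11-, 0--1, 000-, 1-10, 11--
Minterm coverage:
  m0 ⊆ 000- [E]
  m1 ⊆ --01,0--1,000-
  m3 ⊆ 0--1 [E]
  m5 ⊆ --01,-1-1,0--1
  m6 ⊆ -11- [E]
  m7 ⊆ -1-1,-11-,0--1
  m9 ⊆ --01 [E]
  m10 ⊆ 1-10 [E]
  m12 ⊆ 11-- [E]
  m13 ⊆ --01,-1-1,11--
  m14 ⊆ -11-,1-10,11--
  m15 ⊆ -1-1,-11-,11--
E = {--01, -11-, 0--1, 000-, 1-10, 11--}

6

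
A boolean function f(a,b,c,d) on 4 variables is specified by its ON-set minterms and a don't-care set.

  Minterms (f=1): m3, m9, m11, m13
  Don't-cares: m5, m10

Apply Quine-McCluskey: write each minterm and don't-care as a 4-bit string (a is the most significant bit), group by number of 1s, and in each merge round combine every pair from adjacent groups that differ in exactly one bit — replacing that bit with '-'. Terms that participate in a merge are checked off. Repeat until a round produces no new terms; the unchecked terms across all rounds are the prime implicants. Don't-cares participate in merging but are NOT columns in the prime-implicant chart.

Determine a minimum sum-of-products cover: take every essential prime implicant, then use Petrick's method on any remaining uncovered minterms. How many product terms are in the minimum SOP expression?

size-2^0 implicants → 0011(✓)  0101(✓)  1001(✓)  1010(✓)  1011(✓)  1101(✓)
size-2^1 implicants → -011  -101  1-01  10-1  101-
Unchecked terms (primes): -011, -101, 1-01, 10-1, 101-
Minterm coverage:
  m3 ⊆ -011 [E]
  m9 ⊆ 1-01,10-1
  m11 ⊆ -011,10-1,101-
  m13 ⊆ -101,1-01
E = {-011}
Petrick residual → 1-01
Cover = b'cd + ac'd  |cover|=2

2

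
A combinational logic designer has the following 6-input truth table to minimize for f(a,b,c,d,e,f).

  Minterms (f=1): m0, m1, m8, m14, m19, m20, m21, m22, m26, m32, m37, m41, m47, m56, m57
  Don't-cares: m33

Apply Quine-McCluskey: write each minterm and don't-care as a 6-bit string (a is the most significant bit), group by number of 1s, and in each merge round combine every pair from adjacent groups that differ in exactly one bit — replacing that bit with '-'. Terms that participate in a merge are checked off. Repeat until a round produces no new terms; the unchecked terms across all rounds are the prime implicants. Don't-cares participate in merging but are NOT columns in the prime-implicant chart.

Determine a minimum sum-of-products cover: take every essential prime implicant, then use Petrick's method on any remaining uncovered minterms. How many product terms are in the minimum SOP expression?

11

size-2^0 implicants → 000000(✓)  000001(✓)  001000(✓)  001110  010011  010100(✓)  010101(✓)  010110(✓)  011010  100000(✓)  100001(✓)  100101(✓)  101001(✓)  101111  111000(✓)  111001(✓)
size-2^1 implicants → -00000(✓)  -00001(✓)  00-000  00000-(✓)  0101-0  01010-  1-1001  10-001  100-01  10000-(✓)  11100-
size-2^2 implicants → -0000-
Unchecked terms (primes): -0000-, 00-000, 001110, 010011, 0101-0, 01010-, 011010, 1-1001, 10-001, 100-01, 101111, 11100-
Minterm coverage:
  m0 ⊆ -0000-,00-000
  m1 ⊆ -0000- [E]
  m8 ⊆ 00-000 [E]
  m14 ⊆ 001110 [E]
  m19 ⊆ 010011 [E]
  m20 ⊆ 0101-0,01010-
  m21 ⊆ 01010- [E]
  m22 ⊆ 0101-0 [E]
  m26 ⊆ 011010 [E]
  m32 ⊆ -0000- [E]
  m37 ⊆ 100-01 [E]
  m41 ⊆ 1-1001,10-001
  m47 ⊆ 101111 [E]
  m56 ⊆ 11100- [E]
  m57 ⊆ 1-1001,11100-
E = {-0000-, 00-000, 001110, 010011, 0101-0, 01010-, 011010, 100-01, 101111, 11100-}
Petrick residual → 1-1001
Cover = b'c'd'e' + a'b'd'e'f' + a'b'cdef' + a'bc'd'ef + a'bc'df' + a'bc'de' + a'bcd'ef' + acd'e'f + ab'c'e'f + ab'cdef + abcd'e'  |cover|=11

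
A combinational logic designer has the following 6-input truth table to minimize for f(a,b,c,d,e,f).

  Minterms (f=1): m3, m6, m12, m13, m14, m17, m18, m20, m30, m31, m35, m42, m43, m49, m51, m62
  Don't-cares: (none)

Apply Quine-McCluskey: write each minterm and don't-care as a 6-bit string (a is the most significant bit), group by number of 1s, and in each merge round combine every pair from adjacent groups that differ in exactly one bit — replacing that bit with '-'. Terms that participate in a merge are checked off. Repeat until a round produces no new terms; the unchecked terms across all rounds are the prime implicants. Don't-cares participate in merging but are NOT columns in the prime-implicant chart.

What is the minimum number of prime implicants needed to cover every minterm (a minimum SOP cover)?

size-2^0 implicants → 000011(✓)  000110(✓)  001100(✓)  001101(✓)  001110(✓)  010001(✓)  010010  010100  011110(✓)  011111(✓)  100011(✓)  101010(✓)  101011(✓)  110001(✓)  110011(✓)  111110(✓)
size-2^1 implicants → -00011  -10001  -11110  0-1110  00-110  0011-0  00110-  01111-  1-0011  10-011  10101-  1100-1
Unchecked terms (primes): -00011, -10001, -11110, 0-1110, 00-110, 0011-0, 00110-, 010010, 010100, 01111-, 1-0011, 10-011, 10101-, 1100-1
Minterm coverage:
  m3 ⊆ -00011 [E]
  m6 ⊆ 00-110 [E]
  m12 ⊆ 0011-0,00110-
  m13 ⊆ 00110- [E]
  m14 ⊆ 0-1110,00-110,0011-0
  m17 ⊆ -10001 [E]
  m18 ⊆ 010010 [E]
  m20 ⊆ 010100 [E]
  m30 ⊆ -11110,0-1110,01111-
  m31 ⊆ 01111- [E]
  m35 ⊆ -00011,1-0011,10-011
  m42 ⊆ 10101- [E]
  m43 ⊆ 10-011,10101-
  m49 ⊆ -10001,1100-1
  m51 ⊆ 1-0011,1100-1
  m62 ⊆ -11110 [E]
E = {-00011, -10001, -11110, 00-110, 00110-, 010010, 010100, 01111-, 10101-}
Petrick residual → 1-0011
Cover = b'c'd'ef + bc'd'e'f + bcdef' + a'b'def' + a'b'cde' + a'bc'd'ef' + a'bc'de'f' + a'bcde + ac'd'ef + ab'cd'e  |cover|=10

10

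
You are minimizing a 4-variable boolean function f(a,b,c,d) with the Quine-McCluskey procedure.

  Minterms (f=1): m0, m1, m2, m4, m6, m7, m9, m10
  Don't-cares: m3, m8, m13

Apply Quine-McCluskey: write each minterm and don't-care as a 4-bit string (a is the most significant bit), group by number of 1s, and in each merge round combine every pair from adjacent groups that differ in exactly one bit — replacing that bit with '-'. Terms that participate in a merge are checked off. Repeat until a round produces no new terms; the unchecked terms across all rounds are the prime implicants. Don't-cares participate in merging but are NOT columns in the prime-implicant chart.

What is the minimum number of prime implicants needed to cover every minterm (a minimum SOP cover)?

[col 0] 0000*, 0001*, 0010*, 0011*, 0100*, 0110*, 0111*, 1000*, 1001*, 1010*, 1101*
[col 1] -000*, -001*, -010*, 0-00*, 0-10*, 0-11*, 00-0*, 00-1*, 000-*, 001-*, 01-0*, 011-*, 1-01, 10-0*, 100-*
[col 2] -0-0, -00-, 0--0, 0-1-, 00--
Prime implicants: -0-0, -00-, 0--0, 0-1-, 00--, 1-01
PI chart (minterm → PIs covering it):
  0 | -0-0,-00-,0--0,00--
  1 | -00-,00--
  2 | -0-0,0--0,0-1-,00--
  4 | 0--0  (sole → essential)
  6 | 0--0,0-1-
  7 | 0-1-  (sole → essential)
  9 | -00-,1-01
  10 | -0-0  (sole → essential)
Essential prime implicants: -0-0, 0--0, 0-1-
Petrick residual → -00-
Minimum SOP uses 4 PIs: b'd' + b'c' + a'd' + a'c

4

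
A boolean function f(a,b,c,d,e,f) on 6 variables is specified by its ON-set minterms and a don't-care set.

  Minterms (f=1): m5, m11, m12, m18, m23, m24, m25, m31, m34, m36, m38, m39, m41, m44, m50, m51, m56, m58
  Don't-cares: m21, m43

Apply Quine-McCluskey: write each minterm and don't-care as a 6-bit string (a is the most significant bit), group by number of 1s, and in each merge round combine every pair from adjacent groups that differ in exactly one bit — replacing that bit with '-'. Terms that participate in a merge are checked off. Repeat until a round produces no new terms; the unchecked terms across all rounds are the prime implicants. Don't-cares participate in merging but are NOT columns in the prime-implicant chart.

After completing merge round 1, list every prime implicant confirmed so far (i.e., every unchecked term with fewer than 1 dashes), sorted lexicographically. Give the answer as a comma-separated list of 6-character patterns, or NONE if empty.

[col 0] 000101*, 001011*, 001100*, 010010*, 010101*, 010111*, 011000*, 011001*, 011111*, 100010*, 100100*, 100110*, 100111*, 101001*, 101011*, 101100*, 110010*, 110011*, 111000*, 111010*
[col 1] -01011, -01100, -10010, -11000, 0-0101, 01-111, 0101-1, 01100-, 1-0010, 10-100, 100-10, 1001-0, 10011-, 1010-1, 11-010, 11001-, 1110-0
Prime implicants: -01011, -01100, -10010, -11000, 0-0101, 01-111, 0101-1, 01100-, 1-0010, 10-100, 100-10, 1001-0, 10011-, 1010-1, 11-010, 11001-, 1110-0

NONE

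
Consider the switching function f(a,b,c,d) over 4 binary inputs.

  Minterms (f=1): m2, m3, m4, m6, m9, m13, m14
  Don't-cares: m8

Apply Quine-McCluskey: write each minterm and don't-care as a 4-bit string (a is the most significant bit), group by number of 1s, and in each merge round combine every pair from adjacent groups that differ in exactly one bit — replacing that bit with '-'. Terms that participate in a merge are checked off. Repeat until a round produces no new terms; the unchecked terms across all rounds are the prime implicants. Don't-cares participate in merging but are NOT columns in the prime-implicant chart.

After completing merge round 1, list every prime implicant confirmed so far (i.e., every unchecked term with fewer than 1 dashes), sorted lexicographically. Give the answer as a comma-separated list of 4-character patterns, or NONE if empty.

size-2^0 implicants → 0010(✓)  0011(✓)  0100(✓)  0110(✓)  1000(✓)  1001(✓)  1101(✓)  1110(✓)
size-2^1 implicants → -110  0-10  001-  01-0  1-01  100-
Unchecked terms (primes): -110, 0-10, 001-, 01-0, 1-01, 100-

NONE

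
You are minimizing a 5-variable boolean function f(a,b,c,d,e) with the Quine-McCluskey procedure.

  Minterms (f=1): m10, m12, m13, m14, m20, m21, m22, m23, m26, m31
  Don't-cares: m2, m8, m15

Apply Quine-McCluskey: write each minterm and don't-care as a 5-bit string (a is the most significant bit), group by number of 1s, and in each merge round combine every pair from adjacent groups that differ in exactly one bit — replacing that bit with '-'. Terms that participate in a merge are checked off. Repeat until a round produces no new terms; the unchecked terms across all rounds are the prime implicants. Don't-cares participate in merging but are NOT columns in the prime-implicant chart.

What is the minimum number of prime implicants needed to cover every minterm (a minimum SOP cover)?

[col 0] 00010*, 01000*, 01010*, 01100*, 01101*, 01110*, 01111*, 10100*, 10101*, 10110*, 10111*, 11010*, 11111*
[col 1] -1010, -1111, 0-010, 01-00*, 01-10*, 010-0*, 011-0*, 011-1*, 0110-*, 0111-*, 1-111, 101-0*, 101-1*, 1010-*, 1011-*
[col 2] 01--0, 011--, 101--
Prime implicants: -1010, -1111, 0-010, 01--0, 011--, 1-111, 101--
PI chart (minterm → PIs covering it):
  10 | -1010,0-010,01--0
  12 | 01--0,011--
  13 | 011--  (sole → essential)
  14 | 01--0,011--
  20 | 101--  (sole → essential)
  21 | 101--  (sole → essential)
  22 | 101--  (sole → essential)
  23 | 1-111,101--
  26 | -1010  (sole → essential)
  31 | -1111,1-111
Essential prime implicants: -1010, 011--, 101--
Petrick residual → -1111
Minimum SOP uses 4 PIs: bc'de' + bcde + a'bc + ab'c

4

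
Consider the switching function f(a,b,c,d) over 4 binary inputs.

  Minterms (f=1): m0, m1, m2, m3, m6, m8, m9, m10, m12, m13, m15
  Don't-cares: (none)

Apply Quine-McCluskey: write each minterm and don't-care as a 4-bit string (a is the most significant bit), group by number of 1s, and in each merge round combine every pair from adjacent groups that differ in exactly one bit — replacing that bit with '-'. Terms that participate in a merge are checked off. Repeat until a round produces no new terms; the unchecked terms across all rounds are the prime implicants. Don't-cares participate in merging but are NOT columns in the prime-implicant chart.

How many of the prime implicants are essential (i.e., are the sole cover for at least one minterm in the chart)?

size-2^0 implicants → 0000(✓)  0001(✓)  0010(✓)  0011(✓)  0110(✓)  1000(✓)  1001(✓)  1010(✓)  1100(✓)  1101(✓)  1111(✓)
size-2^1 implicants → -000(✓)  -001(✓)  -010(✓)  0-10  00-0(✓)  00-1(✓)  000-(✓)  001-(✓)  1-00(✓)  1-01(✓)  10-0(✓)  100-(✓)  11-1  110-(✓)
size-2^2 implicants → -0-0  -00-  00--  1-0-
Unchecked terms (primes): -0-0, -00-, 0-10, 00--, 1-0-, 11-1
Minterm coverage:
  m0 ⊆ -0-0,-00-,00--
  m1 ⊆ -00-,00--
  m2 ⊆ -0-0,0-10,00--
  m3 ⊆ 00-- [E]
  m6 ⊆ 0-10 [E]
  m8 ⊆ -0-0,-00-,1-0-
  m9 ⊆ -00-,1-0-
  m10 ⊆ -0-0 [E]
  m12 ⊆ 1-0- [E]
  m13 ⊆ 1-0-,11-1
  m15 ⊆ 11-1 [E]
E = {-0-0, 0-10, 00--, 1-0-, 11-1}

5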